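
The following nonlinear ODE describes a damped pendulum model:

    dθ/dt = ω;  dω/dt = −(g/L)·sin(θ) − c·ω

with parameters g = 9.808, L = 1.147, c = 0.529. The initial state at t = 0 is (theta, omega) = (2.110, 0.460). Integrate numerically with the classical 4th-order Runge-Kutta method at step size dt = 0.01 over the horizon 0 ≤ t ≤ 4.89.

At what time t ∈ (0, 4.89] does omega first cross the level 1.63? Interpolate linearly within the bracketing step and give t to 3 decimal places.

t=0.000: state=(2.110, 0.460)
step 1 (dt=0.01): k1=(0.460, -7.581), k2=(0.422, -7.551), k3=(0.422, -7.552), k4=(0.384, -7.523); state += dt/6·(k1+2k2+2k3+k4)
t=0.010: state=(2.114, 0.384)
t=0.020: state=(2.118, 0.310)
t=0.030: state=(2.120, 0.235)
continuing one RK4 step at a time; state shown every 20 steps (Δt=0.2):
t=0.200: state=(2.056, -0.981)
t=0.400: state=(1.718, -2.407)
t=0.600: state=(1.098, -3.745)
t=0.800: state=(0.267, -4.367)
t=1.000: state=(-0.558, -3.670)
t=1.200: state=(-1.140, -2.067)
t=1.400: state=(-1.376, -0.304)
t=1.600: state=(-1.272, 1.309)
t=1.640: state=(-1.214, 1.602)
next step: t=1.650: state=(-1.197, 1.673) — omega has crossed 1.63
linear interpolation between t=1.640 (1.60169) and t=1.650 (1.67289) → t≈1.644

t = 1.644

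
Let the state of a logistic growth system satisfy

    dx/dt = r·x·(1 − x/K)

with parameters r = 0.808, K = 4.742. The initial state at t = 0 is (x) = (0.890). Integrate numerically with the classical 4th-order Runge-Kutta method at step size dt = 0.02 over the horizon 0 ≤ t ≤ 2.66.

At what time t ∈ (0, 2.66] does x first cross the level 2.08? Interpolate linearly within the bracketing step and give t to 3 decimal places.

t = 1.508

t=0.000: state=(0.890)
step 1 (dt=0.02): k1=(0.584), k2=(0.587), k3=(0.587), k4=(0.590); state += dt/6·(k1+2k2+2k3+k4)
t=0.020: state=(0.902)
t=0.040: state=(0.914)
t=0.060: state=(0.926)
continuing one RK4 step at a time; state shown every 5 steps (Δt=0.1):
t=0.100: state=(0.950)
t=0.200: state=(1.013)
t=0.300: state=(1.079)
t=0.400: state=(1.147)
t=0.500: state=(1.219)
t=0.600: state=(1.294)
t=0.700: state=(1.371)
t=0.800: state=(1.451)
t=0.900: state=(1.534)
t=1.000: state=(1.619)
t=1.100: state=(1.706)
t=1.200: state=(1.795)
t=1.300: state=(1.886)
t=1.400: state=(1.979)
t=1.500: state=(2.073)
next step: t=1.520: state=(2.091) — x has crossed 2.08
linear interpolation between t=1.500 (2.07251) and t=1.520 (2.09138) → t≈1.508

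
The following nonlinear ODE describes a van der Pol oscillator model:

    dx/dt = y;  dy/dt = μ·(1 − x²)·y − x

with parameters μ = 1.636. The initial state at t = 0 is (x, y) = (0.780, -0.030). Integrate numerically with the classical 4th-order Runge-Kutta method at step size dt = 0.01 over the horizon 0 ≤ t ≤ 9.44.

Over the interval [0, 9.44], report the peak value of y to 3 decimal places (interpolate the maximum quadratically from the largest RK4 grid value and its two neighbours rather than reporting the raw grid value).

max y = 3.378

t=0.000: state=(0.780, -0.030)
step 1 (dt=0.01): k1=(-0.030, -0.799), k2=(-0.034, -0.802), k3=(-0.034, -0.802), k4=(-0.038, -0.804); state += dt/6·(k1+2k2+2k3+k4)
t=0.010: state=(0.780, -0.038)
t=0.020: state=(0.779, -0.046)
t=0.030: state=(0.779, -0.054)
continuing one RK4 step at a time; state shown every 50 steps (Δt=0.5):
t=0.500: state=(0.654, -0.498)
t=1.000: state=(0.233, -1.280)
t=1.500: state=(-0.733, -2.541)
t=2.000: state=(-1.734, -0.896)
t=2.500: state=(-1.808, 0.270)
t=3.000: state=(-1.606, 0.497)
t=3.500: state=(-1.314, 0.687)
t=4.000: state=(-0.886, 1.087)
t=4.500: state=(-0.103, 2.261)
t=5.000: state=(1.402, 2.913)
t=5.500: state=(2.016, 0.036)
t=6.000: state=(1.893, -0.383)
t=6.500: state=(1.674, -0.492)
t=7.000: state=(1.394, -0.641)
t=7.500: state=(1.006, -0.960)
t=8.000: state=(0.341, -1.869)
t=8.500: state=(-1.036, -3.356)
t=9.000: state=(-1.994, -0.377)
t=9.440: state=(-1.956, 0.320)
largest grid value and its neighbours: y(4.840)=3.37697, y(4.850)=3.37822, y(4.860)=3.37570
parabola through these three points peaks at t≈4.848 with y≈3.37828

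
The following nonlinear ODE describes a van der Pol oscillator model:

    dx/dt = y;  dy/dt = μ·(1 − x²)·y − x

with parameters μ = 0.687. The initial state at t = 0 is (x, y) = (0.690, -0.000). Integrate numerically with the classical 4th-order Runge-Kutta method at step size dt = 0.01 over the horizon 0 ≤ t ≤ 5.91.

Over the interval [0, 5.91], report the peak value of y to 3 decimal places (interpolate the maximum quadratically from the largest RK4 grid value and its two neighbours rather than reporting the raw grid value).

max y = 2.075

t=0.000: state=(0.690, -0.000)
step 1 (dt=0.01): k1=(-0.000, -0.690), k2=(-0.003, -0.691), k3=(-0.003, -0.691), k4=(-0.007, -0.692); state += dt/6·(k1+2k2+2k3+k4)
t=0.010: state=(0.690, -0.007)
t=0.020: state=(0.690, -0.014)
t=0.030: state=(0.690, -0.021)
continuing one RK4 step at a time; state shown every 20 steps (Δt=0.2):
t=0.200: state=(0.676, -0.142)
t=0.400: state=(0.633, -0.291)
t=0.600: state=(0.559, -0.443)
t=0.800: state=(0.455, -0.598)
t=1.000: state=(0.320, -0.755)
t=1.200: state=(0.154, -0.910)
t=1.400: state=(-0.043, -1.056)
t=1.600: state=(-0.267, -1.175)
t=1.800: state=(-0.510, -1.238)
t=2.000: state=(-0.756, -1.212)
t=2.200: state=(-0.987, -1.075)
t=2.400: state=(-1.179, -0.834)
t=2.600: state=(-1.316, -0.531)
t=2.800: state=(-1.391, -0.217)
t=3.000: state=(-1.405, 0.073)
t=3.200: state=(-1.364, 0.325)
t=3.400: state=(-1.277, 0.545)
t=3.600: state=(-1.147, 0.747)
t=3.800: state=(-0.978, 0.945)
t=4.000: state=(-0.769, 1.154)
t=4.200: state=(-0.515, 1.384)
t=4.400: state=(-0.214, 1.636)
t=4.600: state=(0.139, 1.884)
t=4.800: state=(0.535, 2.054)
t=5.000: state=(0.947, 2.030)
t=5.200: state=(1.327, 1.722)
t=5.400: state=(1.621, 1.187)
t=5.600: state=(1.799, 0.607)
t=5.800: state=(1.870, 0.123)
t=5.910: state=(1.872, -0.086)
largest grid value and its neighbours: y(4.870)=2.07457, y(4.880)=2.07514, y(4.890)=2.07510
parabola through these three points peaks at t≈4.884 with y≈2.07520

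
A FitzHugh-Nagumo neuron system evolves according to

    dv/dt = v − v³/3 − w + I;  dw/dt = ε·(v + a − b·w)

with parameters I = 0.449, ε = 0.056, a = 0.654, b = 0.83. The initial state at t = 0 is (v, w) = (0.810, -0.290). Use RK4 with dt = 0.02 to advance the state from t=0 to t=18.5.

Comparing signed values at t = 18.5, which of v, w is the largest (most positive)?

largest component: w

t=0.000: state=(0.810, -0.290)
step 1 (dt=0.02): k1=(1.372, 0.095), k2=(1.375, 0.096), k3=(1.375, 0.096), k4=(1.379, 0.097); state += dt/6·(k1+2k2+2k3+k4)
t=0.020: state=(0.838, -0.288)
t=0.040: state=(0.865, -0.286)
t=0.060: state=(0.893, -0.284)
continuing one RK4 step at a time; state shown every 50 steps (Δt=1):
t=1.000: state=(1.832, -0.163)
t=2.000: state=(1.938, -0.015)
t=3.000: state=(1.895, 0.126)
t=4.000: state=(1.843, 0.258)
t=5.000: state=(1.790, 0.382)
t=6.000: state=(1.735, 0.497)
t=7.000: state=(1.680, 0.603)
t=8.000: state=(1.624, 0.702)
t=9.000: state=(1.566, 0.793)
t=10.000: state=(1.506, 0.877)
t=11.000: state=(1.444, 0.954)
t=12.000: state=(1.378, 1.024)
t=13.000: state=(1.306, 1.086)
t=14.000: state=(1.228, 1.142)
t=15.000: state=(1.140, 1.191)
t=16.000: state=(1.034, 1.232)
t=17.000: state=(0.898, 1.265)
t=18.000: state=(0.699, 1.287)
t=18.500: state=(0.551, 1.293)
compare at T: v=0.551, w=1.293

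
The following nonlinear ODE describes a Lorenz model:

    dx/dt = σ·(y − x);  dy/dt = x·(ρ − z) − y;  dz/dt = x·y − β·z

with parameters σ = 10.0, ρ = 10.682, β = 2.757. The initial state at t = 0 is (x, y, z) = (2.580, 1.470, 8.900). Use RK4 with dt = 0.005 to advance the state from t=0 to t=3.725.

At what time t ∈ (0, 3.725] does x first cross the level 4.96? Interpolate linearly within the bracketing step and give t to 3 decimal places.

t=0.000: state=(2.580, 1.470, 8.900)
step 1 (dt=0.005): k1=(-11.100, 3.128, -20.745), k2=(-10.744, 3.203, -20.623), k3=(-10.751, 3.203, -20.622), k4=(-10.402, 3.276, -20.499); state += dt/6·(k1+2k2+2k3+k4)
t=0.005: state=(2.526, 1.486, 8.797)
t=0.010: state=(2.476, 1.503, 8.695)
t=0.015: state=(2.429, 1.520, 8.594)
continuing one RK4 step at a time; state shown every 40 steps (Δt=0.2):
t=0.200: state=(2.179, 2.569, 5.775)
t=0.400: state=(3.778, 4.993, 5.060)
t=0.485: state=(4.944, 6.445, 5.912)
next step: t=0.490: state=(5.019, 6.531, 5.991) — x has crossed 4.96
linear interpolation between t=0.485 (4.94415) and t=0.490 (5.01947) → t≈0.486

t = 0.486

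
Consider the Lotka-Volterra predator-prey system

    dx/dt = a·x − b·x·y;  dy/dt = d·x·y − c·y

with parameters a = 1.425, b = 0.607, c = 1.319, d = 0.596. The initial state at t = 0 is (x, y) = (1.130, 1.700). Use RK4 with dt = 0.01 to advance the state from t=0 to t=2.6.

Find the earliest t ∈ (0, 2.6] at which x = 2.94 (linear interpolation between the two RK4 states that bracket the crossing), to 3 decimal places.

t = 1.464

t=0.000: state=(1.130, 1.700)
step 1 (dt=0.01): k1=(0.444, -1.097), k2=(0.449, -1.092), k3=(0.449, -1.092), k4=(0.453, -1.086); state += dt/6·(k1+2k2+2k3+k4)
t=0.010: state=(1.134, 1.689)
t=0.020: state=(1.139, 1.678)
t=0.030: state=(1.144, 1.668)
continuing one RK4 step at a time; state shown every 10 steps (Δt=0.1):
t=0.100: state=(1.179, 1.596)
t=0.200: state=(1.238, 1.503)
t=0.300: state=(1.306, 1.421)
t=0.400: state=(1.385, 1.349)
t=0.500: state=(1.474, 1.288)
t=0.600: state=(1.575, 1.236)
t=0.700: state=(1.687, 1.194)
t=0.800: state=(1.811, 1.161)
t=0.900: state=(1.948, 1.138)
t=1.000: state=(2.097, 1.125)
t=1.100: state=(2.259, 1.123)
t=1.200: state=(2.433, 1.132)
t=1.300: state=(2.618, 1.153)
t=1.400: state=(2.812, 1.188)
t=1.460: state=(2.932, 1.216)
next step: t=1.470: state=(2.952, 1.221) — x has crossed 2.94
linear interpolation between t=1.460 (2.93151) and t=1.470 (2.95167) → t≈1.464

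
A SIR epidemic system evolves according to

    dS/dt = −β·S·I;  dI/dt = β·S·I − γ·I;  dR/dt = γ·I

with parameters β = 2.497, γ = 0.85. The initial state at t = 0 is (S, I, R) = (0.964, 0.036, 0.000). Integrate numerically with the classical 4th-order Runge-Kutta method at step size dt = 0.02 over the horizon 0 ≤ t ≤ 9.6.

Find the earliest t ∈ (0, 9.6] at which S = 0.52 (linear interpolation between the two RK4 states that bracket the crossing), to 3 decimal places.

t = 1.798

t=0.000: state=(0.964, 0.036, 0.000)
step 1 (dt=0.02): k1=(-0.087, 0.056, 0.031), k2=(-0.088, 0.057, 0.031), k3=(-0.088, 0.057, 0.031), k4=(-0.089, 0.058, 0.032); state += dt/6·(k1+2k2+2k3+k4)
t=0.020: state=(0.962, 0.037, 0.001)
t=0.040: state=(0.960, 0.038, 0.001)
t=0.060: state=(0.959, 0.040, 0.002)
continuing one RK4 step at a time; state shown every 25 steps (Δt=0.5):
t=0.500: state=(0.901, 0.076, 0.023)
t=1.000: state=(0.789, 0.143, 0.068)
t=1.500: state=(0.626, 0.227, 0.147)
t=1.780: state=(0.526, 0.268, 0.206)
next step: t=1.800: state=(0.519, 0.270, 0.211) — S has crossed 0.52
linear interpolation between t=1.780 (0.52625) and t=1.800 (0.51923) → t≈1.798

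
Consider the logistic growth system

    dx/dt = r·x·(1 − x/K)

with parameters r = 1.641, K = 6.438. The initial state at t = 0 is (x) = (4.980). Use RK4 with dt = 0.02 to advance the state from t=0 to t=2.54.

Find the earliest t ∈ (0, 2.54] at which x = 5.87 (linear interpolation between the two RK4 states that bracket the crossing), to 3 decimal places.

t = 0.675

t=0.000: state=(4.980)
step 1 (dt=0.02): k1=(1.851), k2=(1.834), k3=(1.834), k4=(1.817); state += dt/6·(k1+2k2+2k3+k4)
t=0.020: state=(5.017)
t=0.040: state=(5.053)
t=0.060: state=(5.088)
continuing one RK4 step at a time; state shown every 5 steps (Δt=0.1):
t=0.100: state=(5.157)
t=0.200: state=(5.317)
t=0.300: state=(5.461)
t=0.400: state=(5.589)
t=0.500: state=(5.703)
t=0.600: state=(5.803)
t=0.660: state=(5.857)
next step: t=0.680: state=(5.875) — x has crossed 5.87
linear interpolation between t=0.660 (5.85741) and t=0.680 (5.87452) → t≈0.675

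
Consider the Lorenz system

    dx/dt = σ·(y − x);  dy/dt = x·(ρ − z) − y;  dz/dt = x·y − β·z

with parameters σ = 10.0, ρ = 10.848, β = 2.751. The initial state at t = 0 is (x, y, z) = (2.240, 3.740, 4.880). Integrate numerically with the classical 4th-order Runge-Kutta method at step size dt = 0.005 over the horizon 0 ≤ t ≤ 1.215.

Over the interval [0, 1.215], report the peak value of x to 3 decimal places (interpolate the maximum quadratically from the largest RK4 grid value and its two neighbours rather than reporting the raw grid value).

max x = 7.681

t=0.000: state=(2.240, 3.740, 4.880)
step 1 (dt=0.005): k1=(15.000, 9.628, -5.047), k2=(14.866, 9.857, -4.817), k3=(14.875, 9.853, -4.819), k4=(14.749, 10.079, -4.589); state += dt/6·(k1+2k2+2k3+k4)
t=0.005: state=(2.314, 3.789, 4.856)
t=0.010: state=(2.388, 3.841, 4.834)
t=0.015: state=(2.460, 3.894, 4.815)
continuing one RK4 step at a time; state shown every 10 steps (Δt=0.05):
t=0.050: state=(2.949, 4.327, 4.745)
t=0.100: state=(3.649, 5.091, 4.863)
t=0.150: state=(4.403, 5.980, 5.283)
t=0.200: state=(5.221, 6.907, 6.060)
t=0.250: state=(6.067, 7.732, 7.224)
t=0.300: state=(6.848, 8.262, 8.729)
t=0.350: state=(7.432, 8.303, 10.397)
t=0.400: state=(7.679, 7.769, 11.924)
t=0.450: state=(7.513, 6.772, 12.989)
t=0.500: state=(6.970, 5.588, 13.415)
t=0.550: state=(6.189, 4.505, 13.237)
t=0.600: state=(5.343, 3.690, 12.631)
t=0.650: state=(4.574, 3.177, 11.794)
t=0.700: state=(3.962, 2.918, 10.880)
t=0.750: state=(3.532, 2.852, 9.981)
t=0.800: state=(3.276, 2.925, 9.154)
t=0.850: state=(3.173, 3.107, 8.429)
t=0.900: state=(3.202, 3.379, 7.827)
t=0.950: state=(3.345, 3.734, 7.363)
t=1.000: state=(3.588, 4.169, 7.056)
t=1.050: state=(3.922, 4.674, 6.925)
t=1.100: state=(4.336, 5.232, 6.992)
t=1.150: state=(4.811, 5.808, 7.276)
t=1.200: state=(5.321, 6.348, 7.784)
t=1.215: state=(5.474, 6.492, 7.979)
largest grid value and its neighbours: x(0.400)=7.67868, x(0.405)=7.68105, x(0.410)=7.67918
parabola through these three points peaks at t≈0.405 with x≈7.68106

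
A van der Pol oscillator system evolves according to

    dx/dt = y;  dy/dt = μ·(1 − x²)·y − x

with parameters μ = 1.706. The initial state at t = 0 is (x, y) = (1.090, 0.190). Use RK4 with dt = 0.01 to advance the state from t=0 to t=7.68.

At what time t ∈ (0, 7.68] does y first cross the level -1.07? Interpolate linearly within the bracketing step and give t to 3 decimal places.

t=0.000: state=(1.090, 0.190)
step 1 (dt=0.01): k1=(0.190, -1.151), k2=(0.184, -1.151), k3=(0.184, -1.151), k4=(0.178, -1.150); state += dt/6·(k1+2k2+2k3+k4)
t=0.010: state=(1.092, 0.178)
t=0.020: state=(1.094, 0.167)
t=0.030: state=(1.095, 0.156)
continuing one RK4 step at a time; state shown every 25 steps (Δt=0.25):
t=0.250: state=(1.102, -0.090)
t=0.500: state=(1.047, -0.345)
t=0.750: state=(0.930, -0.598)
t=1.000: state=(0.744, -0.903)
t=1.100: state=(0.646, -1.058)
next step: t=1.110: state=(0.636, -1.076) — y has crossed -1.07
linear interpolation between t=1.100 (-1.05844) and t=1.110 (-1.07557) → t≈1.107

t = 1.107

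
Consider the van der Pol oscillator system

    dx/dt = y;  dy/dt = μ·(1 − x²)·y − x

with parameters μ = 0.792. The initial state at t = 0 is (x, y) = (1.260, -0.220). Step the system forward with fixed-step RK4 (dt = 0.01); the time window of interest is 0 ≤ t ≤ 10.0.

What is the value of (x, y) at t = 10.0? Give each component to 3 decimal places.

(x, y) = (-1.480, 0.892)

t=0.000: state=(1.260, -0.220)
step 1 (dt=0.01): k1=(-0.220, -1.158), k2=(-0.226, -1.154), k3=(-0.226, -1.154), k4=(-0.232, -1.151); state += dt/6·(k1+2k2+2k3+k4)
t=0.010: state=(1.258, -0.232)
t=0.020: state=(1.255, -0.243)
t=0.030: state=(1.253, -0.254)
continuing one RK4 step at a time; state shown every 50 steps (Δt=0.5):
t=0.500: state=(1.016, -0.742)
t=1.000: state=(0.513, -1.293)
t=1.500: state=(-0.302, -1.962)
t=2.000: state=(-1.310, -1.768)
t=2.500: state=(-1.834, -0.330)
t=3.000: state=(-1.768, 0.470)
t=3.500: state=(-1.431, 0.859)
t=4.000: state=(-0.902, 1.290)
t=4.500: state=(-0.092, 2.001)
t=5.000: state=(1.061, 2.365)
t=5.500: state=(1.893, 0.775)
t=6.000: state=(1.953, -0.338)
t=6.500: state=(1.672, -0.741)
t=7.000: state=(1.221, -1.076)
t=7.500: state=(0.561, -1.621)
t=8.000: state=(-0.448, -2.395)
t=8.500: state=(-1.590, -1.738)
t=9.000: state=(-2.004, -0.069)
t=9.500: state=(-1.849, 0.574)
t=10.000: state=(-1.480, 0.892)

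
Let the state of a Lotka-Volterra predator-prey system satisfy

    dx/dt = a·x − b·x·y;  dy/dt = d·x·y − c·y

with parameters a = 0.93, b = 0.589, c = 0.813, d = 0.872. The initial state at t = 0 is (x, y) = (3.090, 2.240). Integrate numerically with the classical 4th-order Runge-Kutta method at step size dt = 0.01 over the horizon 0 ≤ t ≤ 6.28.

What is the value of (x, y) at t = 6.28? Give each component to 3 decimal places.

t=0.000: state=(3.090, 2.240)
step 1 (dt=0.01): k1=(-1.203, 4.215), k2=(-1.239, 4.242), k3=(-1.239, 4.242), k4=(-1.275, 4.270); state += dt/6·(k1+2k2+2k3+k4)
t=0.010: state=(3.078, 2.282)
t=0.020: state=(3.064, 2.325)
t=0.030: state=(3.051, 2.369)
continuing one RK4 step at a time; state shown every 25 steps (Δt=0.25):
t=0.250: state=(2.577, 3.415)
t=0.500: state=(1.807, 4.501)
t=0.750: state=(1.121, 5.034)
t=1.000: state=(0.673, 4.974)
t=1.250: state=(0.420, 4.560)
t=1.500: state=(0.281, 4.011)
t=1.750: state=(0.205, 3.448)
t=2.000: state=(0.162, 2.928)
t=2.250: state=(0.137, 2.468)
t=2.500: state=(0.124, 2.072)
t=2.750: state=(0.119, 1.736)
t=3.000: state=(0.118, 1.454)
t=3.250: state=(0.123, 1.218)
t=3.500: state=(0.131, 1.022)
t=3.750: state=(0.144, 0.859)
t=4.000: state=(0.162, 0.725)
t=4.250: state=(0.185, 0.614)
t=4.500: state=(0.215, 0.524)
t=4.750: state=(0.253, 0.450)
t=5.000: state=(0.300, 0.390)
t=5.250: state=(0.359, 0.342)
t=5.500: state=(0.432, 0.304)
t=5.750: state=(0.522, 0.275)
t=6.000: state=(0.633, 0.254)
t=6.250: state=(0.771, 0.242)
t=6.280: state=(0.789, 0.241)

(x, y) = (0.789, 0.241)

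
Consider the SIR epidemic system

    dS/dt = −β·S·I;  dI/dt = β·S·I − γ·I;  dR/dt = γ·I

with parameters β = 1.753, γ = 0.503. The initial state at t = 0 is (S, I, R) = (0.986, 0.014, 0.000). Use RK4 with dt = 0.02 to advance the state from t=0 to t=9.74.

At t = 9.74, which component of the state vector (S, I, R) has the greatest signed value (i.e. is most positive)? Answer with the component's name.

t=0.000: state=(0.986, 0.014, 0.000)
step 1 (dt=0.02): k1=(-0.024, 0.017, 0.007), k2=(-0.024, 0.017, 0.007), k3=(-0.024, 0.017, 0.007), k4=(-0.025, 0.018, 0.007); state += dt/6·(k1+2k2+2k3+k4)
t=0.020: state=(0.986, 0.014, 0.000)
t=0.040: state=(0.985, 0.015, 0.000)
t=0.060: state=(0.984, 0.015, 0.000)
continuing one RK4 step at a time; state shown every 25 steps (Δt=0.5):
t=0.500: state=(0.969, 0.026, 0.005)
t=1.000: state=(0.940, 0.046, 0.014)
t=1.500: state=(0.891, 0.080, 0.029)
t=2.000: state=(0.813, 0.132, 0.055)
t=2.500: state=(0.703, 0.200, 0.097)
t=3.000: state=(0.572, 0.272, 0.156)
t=3.500: state=(0.439, 0.329, 0.232)
t=4.000: state=(0.324, 0.357, 0.319)
t=4.500: state=(0.237, 0.354, 0.409)
t=5.000: state=(0.175, 0.329, 0.495)
t=5.500: state=(0.133, 0.293, 0.574)
t=6.000: state=(0.105, 0.253, 0.642)
t=6.500: state=(0.086, 0.213, 0.701)
t=7.000: state=(0.072, 0.178, 0.750)
t=7.500: state=(0.063, 0.147, 0.791)
t=8.000: state=(0.056, 0.120, 0.824)
t=8.500: state=(0.051, 0.098, 0.851)
t=9.000: state=(0.047, 0.079, 0.874)
t=9.500: state=(0.044, 0.064, 0.892)
t=9.740: state=(0.043, 0.058, 0.899)
compare at T: S=0.043, I=0.058, R=0.899

largest component: R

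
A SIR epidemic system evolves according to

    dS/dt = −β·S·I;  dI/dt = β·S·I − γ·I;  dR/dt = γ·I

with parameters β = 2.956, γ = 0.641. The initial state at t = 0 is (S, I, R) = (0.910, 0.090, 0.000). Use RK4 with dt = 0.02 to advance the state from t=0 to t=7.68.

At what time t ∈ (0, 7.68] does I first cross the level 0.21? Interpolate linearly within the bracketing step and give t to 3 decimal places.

t = 0.462

t=0.000: state=(0.910, 0.090, 0.000)
step 1 (dt=0.02): k1=(-0.242, 0.184, 0.058), k2=(-0.246, 0.188, 0.059), k3=(-0.246, 0.188, 0.059), k4=(-0.251, 0.191, 0.060); state += dt/6·(k1+2k2+2k3+k4)
t=0.020: state=(0.905, 0.094, 0.001)
t=0.040: state=(0.900, 0.098, 0.002)
t=0.060: state=(0.895, 0.102, 0.004)
t=0.460: state=(0.748, 0.209, 0.042)
next step: t=0.480: state=(0.739, 0.216, 0.045) — I has crossed 0.21
linear interpolation between t=0.460 (0.20936) and t=0.480 (0.21598) → t≈0.462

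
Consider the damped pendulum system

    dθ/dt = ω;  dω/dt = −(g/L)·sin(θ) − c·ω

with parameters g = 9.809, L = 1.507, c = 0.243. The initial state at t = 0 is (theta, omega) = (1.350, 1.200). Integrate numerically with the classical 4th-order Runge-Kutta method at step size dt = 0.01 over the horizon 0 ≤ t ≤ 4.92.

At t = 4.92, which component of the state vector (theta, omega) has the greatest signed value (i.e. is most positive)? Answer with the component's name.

largest component: omega

t=0.000: state=(1.350, 1.200)
step 1 (dt=0.01): k1=(1.200, -6.643), k2=(1.167, -6.643), k3=(1.167, -6.643), k4=(1.134, -6.643); state += dt/6·(k1+2k2+2k3+k4)
t=0.010: state=(1.362, 1.134)
t=0.020: state=(1.373, 1.067)
t=0.030: state=(1.383, 1.001)
continuing one RK4 step at a time; state shown every 20 steps (Δt=0.2):
t=0.200: state=(1.458, -0.114)
t=0.400: state=(1.309, -1.360)
t=0.600: state=(0.925, -2.439)
t=0.800: state=(0.362, -3.084)
t=1.000: state=(-0.259, -2.997)
t=1.200: state=(-0.789, -2.209)
t=1.400: state=(-1.119, -1.058)
t=1.600: state=(-1.208, 0.169)
t=1.800: state=(-1.057, 1.320)
t=2.000: state=(-0.695, 2.239)
t=2.200: state=(-0.193, 2.679)
t=2.400: state=(0.332, 2.458)
t=2.600: state=(0.752, 1.674)
t=2.800: state=(0.983, 0.613)
t=3.000: state=(0.995, -0.491)
t=3.200: state=(0.795, -1.469)
t=3.400: state=(0.428, -2.135)
t=3.600: state=(-0.024, -2.287)
t=3.800: state=(-0.449, -1.872)
t=4.000: state=(-0.746, -1.056)
t=4.200: state=(-0.860, -0.077)
t=4.400: state=(-0.779, 0.868)
t=4.600: state=(-0.527, 1.608)
t=4.800: state=(-0.162, 1.964)
t=4.920: state=(0.074, 1.940)
compare at T: theta=0.074, omega=1.940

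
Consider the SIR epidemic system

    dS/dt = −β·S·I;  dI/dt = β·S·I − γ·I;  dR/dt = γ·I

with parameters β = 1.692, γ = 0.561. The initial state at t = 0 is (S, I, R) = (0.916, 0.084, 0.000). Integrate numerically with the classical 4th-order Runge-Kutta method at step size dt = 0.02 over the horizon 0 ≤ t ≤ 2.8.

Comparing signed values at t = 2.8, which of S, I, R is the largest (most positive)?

t=0.000: state=(0.916, 0.084, 0.000)
step 1 (dt=0.02): k1=(-0.130, 0.083, 0.047), k2=(-0.131, 0.084, 0.048), k3=(-0.131, 0.084, 0.048), k4=(-0.132, 0.084, 0.048); state += dt/6·(k1+2k2+2k3+k4)
t=0.020: state=(0.913, 0.086, 0.001)
t=0.040: state=(0.911, 0.087, 0.002)
t=0.060: state=(0.908, 0.089, 0.003)
continuing one RK4 step at a time; state shown every 5 steps (Δt=0.1):
t=0.100: state=(0.902, 0.093, 0.005)
t=0.200: state=(0.888, 0.102, 0.010)
t=0.300: state=(0.872, 0.112, 0.016)
t=0.400: state=(0.855, 0.122, 0.023)
t=0.500: state=(0.836, 0.133, 0.030)
t=0.600: state=(0.817, 0.145, 0.038)
t=0.700: state=(0.796, 0.157, 0.046)
t=0.800: state=(0.775, 0.170, 0.056)
t=0.900: state=(0.752, 0.183, 0.065)
t=1.000: state=(0.728, 0.196, 0.076)
t=1.100: state=(0.704, 0.209, 0.087)
t=1.200: state=(0.678, 0.222, 0.100)
t=1.300: state=(0.653, 0.235, 0.112)
t=1.400: state=(0.627, 0.247, 0.126)
t=1.500: state=(0.600, 0.260, 0.140)
t=1.600: state=(0.574, 0.271, 0.155)
t=1.700: state=(0.548, 0.282, 0.171)
t=1.800: state=(0.522, 0.292, 0.187)
t=1.900: state=(0.496, 0.301, 0.203)
t=2.000: state=(0.471, 0.308, 0.220)
t=2.100: state=(0.447, 0.315, 0.238)
t=2.200: state=(0.424, 0.321, 0.256)
t=2.300: state=(0.401, 0.325, 0.274)
t=2.400: state=(0.380, 0.328, 0.292)
t=2.500: state=(0.359, 0.330, 0.311)
t=2.600: state=(0.339, 0.331, 0.329)
t=2.700: state=(0.321, 0.331, 0.348)
t=2.800: state=(0.303, 0.330, 0.366)
compare at T: S=0.303, I=0.330, R=0.366

largest component: R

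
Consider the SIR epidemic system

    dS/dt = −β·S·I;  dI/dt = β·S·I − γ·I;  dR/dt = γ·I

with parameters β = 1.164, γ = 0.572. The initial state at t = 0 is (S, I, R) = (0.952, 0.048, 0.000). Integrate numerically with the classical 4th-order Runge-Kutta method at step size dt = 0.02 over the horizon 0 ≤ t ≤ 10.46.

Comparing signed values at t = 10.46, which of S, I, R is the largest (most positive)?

largest component: R

t=0.000: state=(0.952, 0.048, 0.000)
step 1 (dt=0.02): k1=(-0.053, 0.026, 0.027), k2=(-0.053, 0.026, 0.028), k3=(-0.053, 0.026, 0.028), k4=(-0.054, 0.026, 0.028); state += dt/6·(k1+2k2+2k3+k4)
t=0.020: state=(0.951, 0.049, 0.001)
t=0.040: state=(0.950, 0.049, 0.001)
t=0.060: state=(0.949, 0.050, 0.002)
continuing one RK4 step at a time; state shown every 25 steps (Δt=0.5):
t=0.500: state=(0.922, 0.062, 0.016)
t=1.000: state=(0.885, 0.079, 0.036)
t=1.500: state=(0.841, 0.098, 0.061)
t=2.000: state=(0.789, 0.119, 0.092)
t=2.500: state=(0.732, 0.139, 0.129)
t=3.000: state=(0.672, 0.157, 0.171)
t=3.500: state=(0.610, 0.171, 0.218)
t=4.000: state=(0.551, 0.180, 0.269)
t=4.500: state=(0.495, 0.184, 0.321)
t=5.000: state=(0.445, 0.181, 0.373)
t=5.500: state=(0.402, 0.174, 0.424)
t=6.000: state=(0.364, 0.164, 0.473)
t=6.500: state=(0.332, 0.150, 0.518)
t=7.000: state=(0.306, 0.136, 0.559)
t=7.500: state=(0.283, 0.121, 0.595)
t=8.000: state=(0.265, 0.107, 0.628)
t=8.500: state=(0.250, 0.093, 0.656)
t=9.000: state=(0.238, 0.081, 0.681)
t=9.500: state=(0.228, 0.069, 0.703)
t=10.000: state=(0.219, 0.059, 0.721)
t=10.460: state=(0.213, 0.051, 0.736)
compare at T: S=0.213, I=0.051, R=0.736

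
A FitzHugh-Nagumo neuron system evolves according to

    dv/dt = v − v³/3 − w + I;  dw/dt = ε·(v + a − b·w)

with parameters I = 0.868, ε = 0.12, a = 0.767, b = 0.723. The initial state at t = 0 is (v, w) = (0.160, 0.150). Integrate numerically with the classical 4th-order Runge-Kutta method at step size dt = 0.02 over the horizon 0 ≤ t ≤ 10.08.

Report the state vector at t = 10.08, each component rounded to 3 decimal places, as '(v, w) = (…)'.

t=0.000: state=(0.160, 0.150)
step 1 (dt=0.02): k1=(0.877, 0.098), k2=(0.884, 0.099), k3=(0.884, 0.099), k4=(0.892, 0.100); state += dt/6·(k1+2k2+2k3+k4)
t=0.020: state=(0.178, 0.152)
t=0.040: state=(0.196, 0.154)
t=0.060: state=(0.214, 0.156)
continuing one RK4 step at a time; state shown every 25 steps (Δt=0.5):
t=0.500: state=(0.694, 0.213)
t=1.000: state=(1.315, 0.308)
t=1.500: state=(1.715, 0.431)
t=2.000: state=(1.836, 0.563)
t=2.500: state=(1.836, 0.692)
t=3.000: state=(1.799, 0.815)
t=3.500: state=(1.751, 0.929)
t=4.000: state=(1.700, 1.036)
t=4.500: state=(1.646, 1.136)
t=5.000: state=(1.591, 1.227)
t=5.500: state=(1.535, 1.312)
t=6.000: state=(1.477, 1.390)
t=6.500: state=(1.416, 1.461)
t=7.000: state=(1.353, 1.525)
t=7.500: state=(1.286, 1.583)
t=8.000: state=(1.215, 1.634)
t=8.500: state=(1.137, 1.679)
t=9.000: state=(1.050, 1.717)
t=9.500: state=(0.950, 1.748)
t=10.000: state=(0.832, 1.771)
t=10.080: state=(0.810, 1.774)

(v, w) = (0.810, 1.774)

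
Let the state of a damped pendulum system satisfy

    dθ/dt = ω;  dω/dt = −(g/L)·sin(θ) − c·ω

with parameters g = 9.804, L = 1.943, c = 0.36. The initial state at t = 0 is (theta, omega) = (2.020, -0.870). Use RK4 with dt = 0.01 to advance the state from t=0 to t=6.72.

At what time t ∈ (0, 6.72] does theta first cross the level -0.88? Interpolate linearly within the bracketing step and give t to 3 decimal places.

t=0.000: state=(2.020, -0.870)
step 1 (dt=0.01): k1=(-0.870, -4.232), k2=(-0.891, -4.234), k3=(-0.891, -4.234), k4=(-0.912, -4.236); state += dt/6·(k1+2k2+2k3+k4)
t=0.010: state=(2.011, -0.912)
t=0.020: state=(2.002, -0.955)
t=0.030: state=(1.992, -0.997)
continuing one RK4 step at a time; state shown every 25 steps (Δt=0.25):
t=0.250: state=(1.669, -1.944)
t=0.500: state=(1.053, -2.942)
t=0.750: state=(0.243, -3.400)
t=1.000: state=(-0.564, -2.900)
t=1.110: state=(-0.859, -2.431)
next step: t=1.120: state=(-0.883, -2.384) — theta has crossed -0.88
linear interpolation between t=1.110 (-0.85863) and t=1.120 (-0.88270) → t≈1.119

t = 1.119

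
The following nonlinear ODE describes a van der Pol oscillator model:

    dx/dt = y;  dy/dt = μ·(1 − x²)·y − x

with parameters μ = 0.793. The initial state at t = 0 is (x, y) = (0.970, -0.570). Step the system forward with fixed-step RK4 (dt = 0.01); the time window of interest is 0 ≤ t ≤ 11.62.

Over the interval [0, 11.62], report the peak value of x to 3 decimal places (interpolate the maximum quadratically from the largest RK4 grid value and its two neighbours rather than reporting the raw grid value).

max x = 1.985

t=0.000: state=(0.970, -0.570)
step 1 (dt=0.01): k1=(-0.570, -0.997), k2=(-0.575, -0.997), k3=(-0.575, -0.997), k4=(-0.580, -0.997); state += dt/6·(k1+2k2+2k3+k4)
t=0.010: state=(0.964, -0.580)
t=0.020: state=(0.958, -0.590)
t=0.030: state=(0.952, -0.600)
continuing one RK4 step at a time; state shown every 50 steps (Δt=0.5):
t=0.500: state=(0.557, -1.094)
t=1.000: state=(-0.145, -1.721)
t=1.500: state=(-1.085, -1.825)
t=2.000: state=(-1.718, -0.597)
t=2.500: state=(-1.750, 0.341)
t=3.000: state=(-1.459, 0.788)
t=3.500: state=(-0.966, 1.211)
t=4.000: state=(-0.205, 1.885)
t=4.500: state=(0.911, 2.403)
t=5.000: state=(1.830, 0.995)
t=5.500: state=(1.964, -0.256)
t=6.000: state=(1.710, -0.703)
t=6.500: state=(1.279, -1.030)
t=7.000: state=(0.648, -1.542)
t=7.500: state=(-0.316, -2.326)
t=8.000: state=(-1.487, -1.935)
t=8.500: state=(-1.996, -0.198)
t=9.000: state=(-1.879, 0.530)
t=9.500: state=(-1.529, 0.857)
t=10.000: state=(-1.012, 1.239)
t=10.500: state=(-0.240, 1.908)
t=11.000: state=(0.896, 2.464)
t=11.500: state=(1.844, 1.031)
t=11.620: state=(1.942, 0.604)
largest grid value and its neighbours: x(5.340)=1.98489, x(5.350)=1.98492, x(5.360)=1.98475
parabola through these three points peaks at t≈5.347 with x≈1.98493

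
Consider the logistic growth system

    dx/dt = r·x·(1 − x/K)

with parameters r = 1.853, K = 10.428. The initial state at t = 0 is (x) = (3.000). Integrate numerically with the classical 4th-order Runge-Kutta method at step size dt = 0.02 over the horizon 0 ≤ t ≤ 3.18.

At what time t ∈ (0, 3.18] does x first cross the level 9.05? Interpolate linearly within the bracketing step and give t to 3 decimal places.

t=0.000: state=(3.000)
step 1 (dt=0.02): k1=(3.960), k2=(3.991), k3=(3.991), k4=(4.021); state += dt/6·(k1+2k2+2k3+k4)
t=0.020: state=(3.080)
t=0.040: state=(3.161)
t=0.060: state=(3.243)
continuing one RK4 step at a time; state shown every 10 steps (Δt=0.2):
t=0.200: state=(3.849)
t=0.400: state=(4.784)
t=0.600: state=(5.747)
t=0.800: state=(6.675)
t=1.000: state=(7.512)
t=1.200: state=(8.224)
t=1.400: state=(8.800)
t=1.500: state=(9.039)
next step: t=1.520: state=(9.083) — x has crossed 9.05
linear interpolation between t=1.500 (9.03887) and t=1.520 (9.08289) → t≈1.505

t = 1.505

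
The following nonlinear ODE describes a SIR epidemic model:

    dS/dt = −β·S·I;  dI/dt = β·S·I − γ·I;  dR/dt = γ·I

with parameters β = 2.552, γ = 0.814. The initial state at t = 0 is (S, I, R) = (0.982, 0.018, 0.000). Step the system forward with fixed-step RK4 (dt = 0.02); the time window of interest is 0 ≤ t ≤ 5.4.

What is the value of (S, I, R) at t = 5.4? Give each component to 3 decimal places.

(S, I, R) = (0.074, 0.101, 0.825)

t=0.000: state=(0.982, 0.018, 0.000)
step 1 (dt=0.02): k1=(-0.045, 0.030, 0.015), k2=(-0.046, 0.031, 0.015), k3=(-0.046, 0.031, 0.015), k4=(-0.047, 0.031, 0.015); state += dt/6·(k1+2k2+2k3+k4)
t=0.020: state=(0.981, 0.019, 0.000)
t=0.040: state=(0.980, 0.019, 0.001)
t=0.060: state=(0.979, 0.020, 0.001)
continuing one RK4 step at a time; state shown every 10 steps (Δt=0.2):
t=0.200: state=(0.971, 0.025, 0.003)
t=0.400: state=(0.957, 0.035, 0.008)
t=0.600: state=(0.937, 0.048, 0.015)
t=0.800: state=(0.910, 0.066, 0.024)
t=1.000: state=(0.875, 0.088, 0.037)
t=1.200: state=(0.831, 0.116, 0.053)
t=1.400: state=(0.777, 0.148, 0.075)
t=1.600: state=(0.714, 0.184, 0.102)
t=1.800: state=(0.644, 0.222, 0.135)
t=2.000: state=(0.570, 0.257, 0.174)
t=2.200: state=(0.496, 0.286, 0.218)
t=2.400: state=(0.426, 0.308, 0.267)
t=2.600: state=(0.363, 0.320, 0.318)
t=2.800: state=(0.308, 0.322, 0.370)
t=3.000: state=(0.261, 0.316, 0.422)
t=3.200: state=(0.223, 0.304, 0.473)
t=3.400: state=(0.192, 0.287, 0.521)
t=3.600: state=(0.166, 0.267, 0.566)
t=3.800: state=(0.146, 0.246, 0.608)
t=4.000: state=(0.129, 0.224, 0.646)
t=4.200: state=(0.116, 0.203, 0.681)
t=4.400: state=(0.105, 0.182, 0.712)
t=4.600: state=(0.096, 0.163, 0.740)
t=4.800: state=(0.089, 0.145, 0.766)
t=5.000: state=(0.083, 0.129, 0.788)
t=5.200: state=(0.078, 0.114, 0.808)
t=5.400: state=(0.074, 0.101, 0.825)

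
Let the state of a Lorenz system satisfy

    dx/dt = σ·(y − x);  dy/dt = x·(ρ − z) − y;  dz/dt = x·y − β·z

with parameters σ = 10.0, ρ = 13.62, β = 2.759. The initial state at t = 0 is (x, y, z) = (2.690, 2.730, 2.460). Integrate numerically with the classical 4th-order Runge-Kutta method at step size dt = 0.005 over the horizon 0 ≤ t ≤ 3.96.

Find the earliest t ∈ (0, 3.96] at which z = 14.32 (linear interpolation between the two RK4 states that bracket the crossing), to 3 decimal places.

t = 0.323

t=0.000: state=(2.690, 2.730, 2.460)
step 1 (dt=0.005): k1=(0.400, 27.290, 0.557), k2=(1.072, 27.230, 0.739), k3=(1.054, 27.247, 0.742), k4=(1.710, 27.203, 0.928); state += dt/6·(k1+2k2+2k3+k4)
t=0.005: state=(2.695, 2.866, 2.464)
t=0.010: state=(2.707, 3.002, 2.469)
t=0.015: state=(2.725, 3.138, 2.477)
continuing one RK4 step at a time; state shown every 40 steps (Δt=0.2):
t=0.200: state=(6.374, 9.581, 5.737)
t=0.320: state=(10.042, 12.021, 14.058)
next step: t=0.325: state=(10.136, 11.929, 14.465) — z has crossed 14.32
linear interpolation between t=0.320 (14.05792) and t=0.325 (14.46538) → t≈0.323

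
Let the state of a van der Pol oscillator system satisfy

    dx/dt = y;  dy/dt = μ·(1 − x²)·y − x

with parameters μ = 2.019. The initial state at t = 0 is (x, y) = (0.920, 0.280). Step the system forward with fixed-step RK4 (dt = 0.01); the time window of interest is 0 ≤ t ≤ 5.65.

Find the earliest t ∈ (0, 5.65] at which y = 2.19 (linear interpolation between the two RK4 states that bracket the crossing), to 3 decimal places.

t = 5.116

t=0.000: state=(0.920, 0.280)
step 1 (dt=0.01): k1=(0.280, -0.833), k2=(0.276, -0.837), k3=(0.276, -0.837), k4=(0.272, -0.841); state += dt/6·(k1+2k2+2k3+k4)
t=0.010: state=(0.923, 0.272)
t=0.020: state=(0.925, 0.263)
t=0.030: state=(0.928, 0.255)
continuing one RK4 step at a time; state shown every 20 steps (Δt=0.2):
t=0.200: state=(0.958, 0.101)
t=0.400: state=(0.959, -0.092)
t=0.600: state=(0.921, -0.289)
t=0.800: state=(0.843, -0.501)
t=1.000: state=(0.718, -0.756)
t=1.200: state=(0.534, -1.108)
t=1.400: state=(0.262, -1.647)
t=1.600: state=(-0.144, -2.469)
t=1.800: state=(-0.729, -3.306)
t=2.000: state=(-1.381, -2.898)
t=2.200: state=(-1.800, -1.268)
t=2.400: state=(-1.934, -0.219)
t=2.600: state=(-1.933, 0.162)
t=2.800: state=(-1.885, 0.291)
t=3.000: state=(-1.821, 0.346)
t=3.200: state=(-1.748, 0.381)
t=3.400: state=(-1.668, 0.415)
t=3.600: state=(-1.582, 0.453)
t=3.800: state=(-1.487, 0.500)
t=4.000: state=(-1.381, 0.561)
t=4.200: state=(-1.261, 0.645)
t=4.400: state=(-1.121, 0.764)
t=4.600: state=(-0.951, 0.946)
t=4.800: state=(-0.735, 1.241)
t=5.000: state=(-0.441, 1.744)
t=5.110: state=(-0.227, 2.163)
next step: t=5.120: state=(-0.205, 2.207) — y has crossed 2.19
linear interpolation between t=5.110 (2.16264) and t=5.120 (2.20684) → t≈5.116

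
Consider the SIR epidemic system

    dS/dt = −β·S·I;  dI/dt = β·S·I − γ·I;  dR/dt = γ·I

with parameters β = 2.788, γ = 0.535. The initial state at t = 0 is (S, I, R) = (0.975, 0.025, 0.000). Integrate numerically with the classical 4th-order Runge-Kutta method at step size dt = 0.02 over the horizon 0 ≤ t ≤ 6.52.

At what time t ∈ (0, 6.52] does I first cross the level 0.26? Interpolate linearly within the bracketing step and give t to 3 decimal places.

t = 1.244

t=0.000: state=(0.975, 0.025, 0.000)
step 1 (dt=0.02): k1=(-0.068, 0.055, 0.013), k2=(-0.069, 0.056, 0.014), k3=(-0.069, 0.056, 0.014), k4=(-0.071, 0.057, 0.014); state += dt/6·(k1+2k2+2k3+k4)
t=0.020: state=(0.974, 0.026, 0.000)
t=0.040: state=(0.972, 0.027, 0.001)
t=0.060: state=(0.971, 0.028, 0.001)
continuing one RK4 step at a time; state shown every 25 steps (Δt=0.5):
t=0.500: state=(0.916, 0.072, 0.012)
t=1.000: state=(0.775, 0.181, 0.044)
t=1.240: state=(0.669, 0.259, 0.072)
next step: t=1.260: state=(0.659, 0.265, 0.075) — I has crossed 0.26
linear interpolation between t=1.240 (0.25859) and t=1.260 (0.26549) → t≈1.244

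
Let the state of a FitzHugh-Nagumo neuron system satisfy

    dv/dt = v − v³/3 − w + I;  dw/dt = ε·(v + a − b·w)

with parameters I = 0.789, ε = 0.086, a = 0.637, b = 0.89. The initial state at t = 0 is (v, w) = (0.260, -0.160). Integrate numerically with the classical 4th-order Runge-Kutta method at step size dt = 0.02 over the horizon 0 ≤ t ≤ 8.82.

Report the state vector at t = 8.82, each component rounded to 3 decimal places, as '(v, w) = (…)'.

t=0.000: state=(0.260, -0.160)
step 1 (dt=0.02): k1=(1.203, 0.089), k2=(1.213, 0.090), k3=(1.214, 0.090), k4=(1.224, 0.091); state += dt/6·(k1+2k2+2k3+k4)
t=0.020: state=(0.284, -0.158)
t=0.040: state=(0.309, -0.156)
t=0.060: state=(0.334, -0.154)
continuing one RK4 step at a time; state shown every 25 steps (Δt=0.5):
t=0.500: state=(0.972, -0.102)
t=1.000: state=(1.643, -0.015)
t=1.500: state=(1.925, 0.089)
t=2.000: state=(1.974, 0.196)
t=2.500: state=(1.958, 0.298)
t=3.000: state=(1.927, 0.396)
t=3.500: state=(1.894, 0.488)
t=4.000: state=(1.859, 0.576)
t=4.500: state=(1.824, 0.659)
t=5.000: state=(1.790, 0.737)
t=5.500: state=(1.755, 0.811)
t=6.000: state=(1.720, 0.881)
t=6.500: state=(1.686, 0.947)
t=7.000: state=(1.651, 1.008)
t=7.500: state=(1.617, 1.066)
t=8.000: state=(1.582, 1.121)
t=8.500: state=(1.547, 1.171)
t=8.820: state=(1.525, 1.202)

(v, w) = (1.525, 1.202)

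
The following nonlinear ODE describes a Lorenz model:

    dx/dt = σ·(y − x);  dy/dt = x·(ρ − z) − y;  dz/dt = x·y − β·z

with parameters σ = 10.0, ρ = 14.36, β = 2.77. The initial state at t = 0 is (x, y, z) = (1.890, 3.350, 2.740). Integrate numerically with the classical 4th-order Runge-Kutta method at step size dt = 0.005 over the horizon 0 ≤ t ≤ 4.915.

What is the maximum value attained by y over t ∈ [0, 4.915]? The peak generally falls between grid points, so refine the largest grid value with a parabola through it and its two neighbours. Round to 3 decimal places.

max y = 12.848

t=0.000: state=(1.890, 3.350, 2.740)
step 1 (dt=0.005): k1=(14.600, 18.612, -1.258), k2=(14.700, 18.995, -1.038), k3=(14.707, 18.996, -1.037), k4=(14.814, 19.381, -0.811); state += dt/6·(k1+2k2+2k3+k4)
t=0.005: state=(1.964, 3.445, 2.735)
t=0.010: state=(2.038, 3.544, 2.732)
t=0.015: state=(2.114, 3.647, 2.731)
continuing one RK4 step at a time; state shown every 40 steps (Δt=0.2):
t=0.200: state=(6.663, 10.209, 6.195)
t=0.400: state=(10.444, 8.059, 20.641)
t=0.600: state=(3.067, 0.640, 15.105)
t=0.800: state=(1.211, 1.215, 8.884)
t=1.000: state=(2.145, 3.103, 5.629)
t=1.200: state=(5.647, 8.309, 6.710)
t=1.400: state=(9.968, 9.733, 17.673)
t=1.600: state=(4.808, 2.118, 16.313)
t=1.800: state=(2.366, 2.296, 10.271)
t=2.000: state=(3.605, 4.892, 7.465)
t=2.200: state=(7.421, 9.580, 10.873)
t=2.400: state=(8.258, 6.402, 17.911)
t=2.600: state=(4.127, 2.843, 13.925)
t=2.800: state=(3.560, 4.095, 9.790)
t=3.000: state=(5.854, 7.491, 9.867)
t=3.200: state=(8.260, 8.268, 15.504)
t=3.400: state=(5.797, 4.197, 15.538)
t=3.600: state=(4.123, 4.095, 11.656)
t=3.800: state=(5.313, 6.413, 10.420)
t=4.000: state=(7.497, 8.111, 13.779)
t=4.200: state=(6.622, 5.432, 15.632)
t=4.400: state=(4.788, 4.416, 12.865)
t=4.600: state=(5.205, 5.900, 11.188)
t=4.800: state=(6.875, 7.555, 12.998)
t=4.915: state=(7.221, 7.086, 14.664)
largest grid value and its neighbours: y(0.290)=12.84465, y(0.295)=12.84602, y(0.300)=12.82530
parabola through these three points peaks at t≈0.293 with y≈12.84814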